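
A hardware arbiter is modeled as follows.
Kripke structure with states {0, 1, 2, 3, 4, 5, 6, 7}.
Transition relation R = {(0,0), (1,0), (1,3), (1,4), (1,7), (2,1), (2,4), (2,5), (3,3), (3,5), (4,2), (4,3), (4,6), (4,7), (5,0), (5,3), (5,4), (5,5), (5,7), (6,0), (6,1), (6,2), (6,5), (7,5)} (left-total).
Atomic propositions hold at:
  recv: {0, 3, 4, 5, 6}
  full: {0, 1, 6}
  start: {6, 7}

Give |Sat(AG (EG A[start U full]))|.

A[start U full]: least fixpoint, start Z0 = Sat(full) = {0, 1, 6}, add states in Sat(start) with every successor in Z. Already a fixed point.
Sat(A[start U full]) = {0, 1, 6}
EG A[start U full]: greatest fixpoint, start Z0 = {0, 1, 6}, keep only states in Sat with some successor in Z. Already a fixed point.
Sat(EG A[start U full]) = {0, 1, 6}
AG (EG A[start U full]): greatest fixpoint, start Z0 = {0, 1, 6}, keep only states in Sat with every successor in Z. Z1 = {0}; fixed.
Sat(AG (EG A[start U full])) = {0}
|Sat(AG (EG A[start U full]))| = |{0}| = 1.

1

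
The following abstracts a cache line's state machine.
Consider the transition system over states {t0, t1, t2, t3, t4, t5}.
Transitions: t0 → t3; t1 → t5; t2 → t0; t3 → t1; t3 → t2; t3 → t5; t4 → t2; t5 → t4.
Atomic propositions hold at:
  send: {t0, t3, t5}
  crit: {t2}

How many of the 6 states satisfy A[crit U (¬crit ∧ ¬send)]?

2

Sat(¬crit) = {t0, t1, t3, t4, t5}
Sat(¬send) = {t1, t2, t4}
Sat(¬crit ∧ ¬send) = {t1, t4}
A[crit U (¬crit ∧ ¬send)]: least fixpoint, start Z0 = Sat((¬crit ∧ ¬send)) = {t1, t4}, add states in Sat(crit) with every successor in Z. Already a fixed point.
Sat(A[crit U (¬crit ∧ ¬send)]) = {t1, t4}
|Sat(A[crit U (¬crit ∧ ¬send)])| = |{t1, t4}| = 2.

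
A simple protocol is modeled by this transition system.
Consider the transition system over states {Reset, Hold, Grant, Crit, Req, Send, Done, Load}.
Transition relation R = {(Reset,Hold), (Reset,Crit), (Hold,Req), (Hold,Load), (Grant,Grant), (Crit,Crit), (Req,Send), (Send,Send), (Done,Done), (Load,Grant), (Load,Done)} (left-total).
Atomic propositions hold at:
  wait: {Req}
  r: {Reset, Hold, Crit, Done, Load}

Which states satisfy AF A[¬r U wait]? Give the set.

{Req}

Sat(¬r) = {Grant, Req, Send}
A[¬r U wait]: least fixpoint, start Z0 = Sat(wait) = {Req}, add states in Sat(¬r) with every successor in Z. Already a fixed point.
Sat(A[¬r U wait]) = {Req}
AF A[¬r U wait]: least fixpoint, start Z0 = {Req}, add states with every successor in Z. Already a fixed point.
Sat(AF A[¬r U wait]) = {Req}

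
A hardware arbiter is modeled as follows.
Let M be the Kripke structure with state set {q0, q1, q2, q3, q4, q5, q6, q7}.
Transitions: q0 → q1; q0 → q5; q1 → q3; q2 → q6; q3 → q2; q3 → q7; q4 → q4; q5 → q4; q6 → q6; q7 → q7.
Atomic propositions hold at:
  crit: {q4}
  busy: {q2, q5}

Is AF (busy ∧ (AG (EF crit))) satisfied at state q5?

EF crit: least fixpoint, start Z0 = {q4}, add states with some successor in Z. Z1 = {q4, q5}; Z2 = {q0, q4, q5}; fixed.
Sat(EF crit) = {q0, q4, q5}
AG (EF crit): greatest fixpoint, start Z0 = {q0, q4, q5}, keep only states in Sat with every successor in Z. Z1 = {q4, q5}; fixed.
Sat(AG (EF crit)) = {q4, q5}
Sat(busy ∧ (AG (EF crit))) = {q5}
AF (busy ∧ (AG (EF crit))): least fixpoint, start Z0 = {q5}, add states with every successor in Z. Already a fixed point.
Sat(AF (busy ∧ (AG (EF crit)))) = {q5}
q5 ∈ Sat(AF (busy ∧ (AG (EF crit)))) = {q5}, so the formula holds at q5.

Yes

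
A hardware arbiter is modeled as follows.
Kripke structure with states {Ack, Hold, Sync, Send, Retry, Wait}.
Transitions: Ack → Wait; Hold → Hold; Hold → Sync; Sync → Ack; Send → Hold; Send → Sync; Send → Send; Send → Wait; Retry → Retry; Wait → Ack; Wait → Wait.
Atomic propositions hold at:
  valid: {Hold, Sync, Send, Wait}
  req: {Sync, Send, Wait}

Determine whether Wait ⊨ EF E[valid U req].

E[valid U req]: least fixpoint, start Z0 = Sat(req) = {Sync, Send, Wait}, add states in Sat(valid) with some successor in Z. Z1 = {Hold, Sync, Send, Wait}; fixed.
Sat(E[valid U req]) = {Hold, Sync, Send, Wait}
EF E[valid U req]: least fixpoint, start Z0 = {Hold, Sync, Send, Wait}, add states with some successor in Z. Z1 = {Ack, Hold, Sync, Send, Wait}; fixed.
Sat(EF E[valid U req]) = {Ack, Hold, Sync, Send, Wait}
Wait ∈ Sat(EF E[valid U req]) = {Ack, Hold, Sync, Send, Wait}, so the formula holds at Wait.

Yes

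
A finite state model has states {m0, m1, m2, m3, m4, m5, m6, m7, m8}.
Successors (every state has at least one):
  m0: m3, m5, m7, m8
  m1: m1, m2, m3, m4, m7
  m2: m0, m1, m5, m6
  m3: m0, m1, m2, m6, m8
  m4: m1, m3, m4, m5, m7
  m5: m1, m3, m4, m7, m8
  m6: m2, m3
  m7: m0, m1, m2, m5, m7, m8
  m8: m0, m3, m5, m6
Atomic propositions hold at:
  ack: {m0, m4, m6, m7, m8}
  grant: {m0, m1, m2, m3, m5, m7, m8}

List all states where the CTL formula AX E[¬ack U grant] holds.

Sat(¬ack) = {m1, m2, m3, m5}
E[¬ack U grant]: least fixpoint, start Z0 = Sat(grant) = {m0, m1, m2, m3, m5, m7, m8}, add states in Sat(¬ack) with some successor in Z. Already a fixed point.
Sat(E[¬ack U grant]) = {m0, m1, m2, m3, m5, m7, m8}
Sat(AX E[¬ack U grant]) = {s : every successor in {m0, m1, m2, m3, m5, m7, m8}} = {m0, m6, m7}

{m0, m6, m7}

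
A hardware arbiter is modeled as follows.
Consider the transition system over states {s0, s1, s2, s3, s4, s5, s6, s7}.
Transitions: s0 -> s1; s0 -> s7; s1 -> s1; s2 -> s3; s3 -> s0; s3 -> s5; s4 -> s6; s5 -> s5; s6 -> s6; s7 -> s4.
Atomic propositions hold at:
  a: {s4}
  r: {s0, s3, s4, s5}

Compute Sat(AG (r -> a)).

Sat(r -> a) = {s1, s2, s4, s6, s7}
AG (r -> a): greatest fixpoint, start Z0 = {s1, s2, s4, s6, s7}, keep only states in Sat with every successor in Z. Z1 = {s1, s4, s6, s7}; fixed.
Sat(AG (r -> a)) = {s1, s4, s6, s7}

{s1, s4, s6, s7}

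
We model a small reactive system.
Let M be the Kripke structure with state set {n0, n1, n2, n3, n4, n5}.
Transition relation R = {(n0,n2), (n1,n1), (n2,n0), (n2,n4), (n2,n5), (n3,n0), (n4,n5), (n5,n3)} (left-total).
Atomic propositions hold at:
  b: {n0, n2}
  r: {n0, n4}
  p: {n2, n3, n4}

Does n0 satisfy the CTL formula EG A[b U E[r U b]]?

Yes

E[r U b]: least fixpoint, start Z0 = Sat(b) = {n0, n2}, add states in Sat(r) with some successor in Z. Already a fixed point.
Sat(E[r U b]) = {n0, n2}
A[b U E[r U b]]: least fixpoint, start Z0 = Sat(E[r U b]) = {n0, n2}, add states in Sat(b) with every successor in Z. Already a fixed point.
Sat(A[b U E[r U b]]) = {n0, n2}
EG A[b U E[r U b]]: greatest fixpoint, start Z0 = {n0, n2}, keep only states in Sat with some successor in Z. Already a fixed point.
Sat(EG A[b U E[r U b]]) = {n0, n2}
n0 ∈ Sat(EG A[b U E[r U b]]) = {n0, n2}, so the formula holds at n0.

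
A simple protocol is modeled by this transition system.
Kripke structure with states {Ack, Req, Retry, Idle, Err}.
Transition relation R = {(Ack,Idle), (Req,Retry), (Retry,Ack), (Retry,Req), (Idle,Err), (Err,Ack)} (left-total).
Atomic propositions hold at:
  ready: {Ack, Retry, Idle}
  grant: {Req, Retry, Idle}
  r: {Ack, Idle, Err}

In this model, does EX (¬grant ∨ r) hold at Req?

Sat(¬grant) = {Ack, Err}
Sat(¬grant ∨ r) = {Ack, Idle, Err}
Sat(EX (¬grant ∨ r)) = {s : some successor in {Ack, Idle, Err}} = {Ack, Retry, Idle, Err}
Req ∉ Sat(EX (¬grant ∨ r)) = {Ack, Retry, Idle, Err}, so the formula does not hold at Req.

No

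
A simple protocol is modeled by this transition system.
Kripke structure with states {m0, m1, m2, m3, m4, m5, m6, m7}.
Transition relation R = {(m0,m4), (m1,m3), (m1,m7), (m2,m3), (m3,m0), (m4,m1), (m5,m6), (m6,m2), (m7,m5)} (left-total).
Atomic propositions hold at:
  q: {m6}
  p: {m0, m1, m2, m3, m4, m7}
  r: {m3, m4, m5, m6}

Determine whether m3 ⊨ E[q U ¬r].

Sat(¬r) = {m0, m1, m2, m7}
E[q U ¬r]: least fixpoint, start Z0 = Sat(¬r) = {m0, m1, m2, m7}, add states in Sat(q) with some successor in Z. Z1 = {m0, m1, m2, m6, m7}; fixed.
Sat(E[q U ¬r]) = {m0, m1, m2, m6, m7}
m3 ∉ Sat(E[q U ¬r]) = {m0, m1, m2, m6, m7}, so the formula does not hold at m3.

No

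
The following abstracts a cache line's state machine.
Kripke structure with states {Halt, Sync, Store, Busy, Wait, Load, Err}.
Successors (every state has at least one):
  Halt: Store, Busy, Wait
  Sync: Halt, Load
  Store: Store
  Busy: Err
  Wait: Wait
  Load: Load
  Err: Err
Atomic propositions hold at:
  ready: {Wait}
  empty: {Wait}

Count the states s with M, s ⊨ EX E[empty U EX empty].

3

Sat(EX empty) = {s : some successor in {Wait}} = {Halt, Wait}
E[empty U EX empty]: least fixpoint, start Z0 = Sat(EX empty) = {Halt, Wait}, add states in Sat(empty) with some successor in Z. Already a fixed point.
Sat(E[empty U EX empty]) = {Halt, Wait}
Sat(EX E[empty U EX empty]) = {s : some successor in {Halt, Wait}} = {Halt, Sync, Wait}
|Sat(EX E[empty U EX empty])| = |{Halt, Sync, Wait}| = 3.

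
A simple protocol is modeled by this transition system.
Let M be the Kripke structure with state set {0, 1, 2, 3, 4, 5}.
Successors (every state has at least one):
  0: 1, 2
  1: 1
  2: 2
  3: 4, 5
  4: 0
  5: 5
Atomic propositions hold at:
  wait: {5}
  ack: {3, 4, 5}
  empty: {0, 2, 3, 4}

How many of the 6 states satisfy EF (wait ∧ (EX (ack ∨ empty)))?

2

Sat(ack ∨ empty) = {0, 2, 3, 4, 5}
Sat(EX (ack ∨ empty)) = {s : some successor in {0, 2, 3, 4, 5}} = {0, 2, 3, 4, 5}
Sat(wait ∧ (EX (ack ∨ empty))) = {5}
EF (wait ∧ (EX (ack ∨ empty))): least fixpoint, start Z0 = {5}, add states with some successor in Z. Z1 = {3, 5}; fixed.
Sat(EF (wait ∧ (EX (ack ∨ empty)))) = {3, 5}
|Sat(EF (wait ∧ (EX (ack ∨ empty))))| = |{3, 5}| = 2.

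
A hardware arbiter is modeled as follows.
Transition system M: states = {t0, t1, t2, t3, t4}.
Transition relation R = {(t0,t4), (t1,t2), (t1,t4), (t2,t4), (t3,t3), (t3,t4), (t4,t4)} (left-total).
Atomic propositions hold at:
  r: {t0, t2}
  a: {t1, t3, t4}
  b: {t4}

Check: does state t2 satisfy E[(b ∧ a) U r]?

Sat(b ∧ a) = {t4}
E[(b ∧ a) U r]: least fixpoint, start Z0 = Sat(r) = {t0, t2}, add states in Sat(b ∧ a) with some successor in Z. Already a fixed point.
Sat(E[(b ∧ a) U r]) = {t0, t2}
t2 ∈ Sat(E[(b ∧ a) U r]) = {t0, t2}, so the formula holds at t2.

Yes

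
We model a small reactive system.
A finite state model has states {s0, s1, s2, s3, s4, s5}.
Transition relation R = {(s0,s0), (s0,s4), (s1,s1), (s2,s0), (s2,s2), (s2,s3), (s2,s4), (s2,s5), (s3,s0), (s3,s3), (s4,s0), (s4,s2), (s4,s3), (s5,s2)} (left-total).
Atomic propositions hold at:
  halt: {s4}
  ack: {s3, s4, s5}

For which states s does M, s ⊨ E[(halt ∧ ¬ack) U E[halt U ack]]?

{s3, s4, s5}

Sat(¬ack) = {s0, s1, s2}
Sat(halt ∧ ¬ack) = ∅
E[halt U ack]: least fixpoint, start Z0 = Sat(ack) = {s3, s4, s5}, add states in Sat(halt) with some successor in Z. Already a fixed point.
Sat(E[halt U ack]) = {s3, s4, s5}
E[(halt ∧ ¬ack) U E[halt U ack]]: least fixpoint, start Z0 = Sat(E[halt U ack]) = {s3, s4, s5}, add states in Sat(halt ∧ ¬ack) with some successor in Z. Already a fixed point.
Sat(E[(halt ∧ ¬ack) U E[halt U ack]]) = {s3, s4, s5}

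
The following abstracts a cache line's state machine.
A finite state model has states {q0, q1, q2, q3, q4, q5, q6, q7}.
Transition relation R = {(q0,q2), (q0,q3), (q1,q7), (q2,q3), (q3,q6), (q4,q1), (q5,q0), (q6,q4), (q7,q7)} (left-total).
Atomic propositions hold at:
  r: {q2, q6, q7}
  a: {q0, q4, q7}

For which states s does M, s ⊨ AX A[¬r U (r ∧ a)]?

{q1, q4, q6, q7}

Sat(¬r) = {q0, q1, q3, q4, q5}
Sat(r ∧ a) = {q7}
A[¬r U (r ∧ a)]: least fixpoint, start Z0 = Sat((r ∧ a)) = {q7}, add states in Sat(¬r) with every successor in Z. Z1 = {q1, q7}; Z2 = {q1, q4, q7}; fixed.
Sat(A[¬r U (r ∧ a)]) = {q1, q4, q7}
Sat(AX A[¬r U (r ∧ a)]) = {s : every successor in {q1, q4, q7}} = {q1, q4, q6, q7}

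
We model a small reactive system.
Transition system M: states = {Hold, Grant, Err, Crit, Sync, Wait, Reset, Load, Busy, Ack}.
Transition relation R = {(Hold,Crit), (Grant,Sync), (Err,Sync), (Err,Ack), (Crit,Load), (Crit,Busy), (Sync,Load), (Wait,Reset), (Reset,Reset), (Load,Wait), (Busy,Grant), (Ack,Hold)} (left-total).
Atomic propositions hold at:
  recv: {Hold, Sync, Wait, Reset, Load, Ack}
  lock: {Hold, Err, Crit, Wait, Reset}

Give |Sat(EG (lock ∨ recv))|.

8

Sat(lock ∨ recv) = {Hold, Err, Crit, Sync, Wait, Reset, Load, Ack}
EG (lock ∨ recv): greatest fixpoint, start Z0 = {Hold, Err, Crit, Sync, Wait, Reset, Load, Ack}, keep only states in Sat with some successor in Z. Already a fixed point.
Sat(EG (lock ∨ recv)) = {Hold, Err, Crit, Sync, Wait, Reset, Load, Ack}
|Sat(EG (lock ∨ recv))| = |{Hold, Err, Crit, Sync, Wait, Reset, Load, Ack}| = 8.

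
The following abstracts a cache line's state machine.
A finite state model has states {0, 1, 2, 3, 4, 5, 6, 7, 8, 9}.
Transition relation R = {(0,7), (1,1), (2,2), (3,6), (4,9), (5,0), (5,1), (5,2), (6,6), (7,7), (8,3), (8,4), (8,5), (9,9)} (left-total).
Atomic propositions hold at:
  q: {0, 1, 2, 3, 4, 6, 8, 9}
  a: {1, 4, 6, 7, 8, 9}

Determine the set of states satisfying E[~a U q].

{0, 1, 2, 3, 4, 5, 6, 8, 9}

Sat(~a) = {0, 2, 3, 5}
E[~a U q]: least fixpoint, start Z0 = Sat(q) = {0, 1, 2, 3, 4, 6, 8, 9}, add states in Sat(~a) with some successor in Z. Z1 = {0, 1, 2, 3, 4, 5, 6, 8, 9}; fixed.
Sat(E[~a U q]) = {0, 1, 2, 3, 4, 5, 6, 8, 9}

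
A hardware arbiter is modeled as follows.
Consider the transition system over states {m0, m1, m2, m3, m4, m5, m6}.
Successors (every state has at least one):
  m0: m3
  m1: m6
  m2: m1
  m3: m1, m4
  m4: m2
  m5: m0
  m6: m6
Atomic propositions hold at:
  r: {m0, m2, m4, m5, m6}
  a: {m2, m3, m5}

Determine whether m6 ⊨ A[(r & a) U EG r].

Yes

Sat(r & a) = {m2, m5}
EG r: greatest fixpoint, start Z0 = {m0, m2, m4, m5, m6}, keep only states in Sat with some successor in Z. Z1 = {m4, m5, m6}; Z2 = {m6}; fixed.
Sat(EG r) = {m6}
A[(r & a) U EG r]: least fixpoint, start Z0 = Sat(EG r) = {m6}, add states in Sat(r & a) with every successor in Z. Already a fixed point.
Sat(A[(r & a) U EG r]) = {m6}
m6 ∈ Sat(A[(r & a) U EG r]) = {m6}, so the formula holds at m6.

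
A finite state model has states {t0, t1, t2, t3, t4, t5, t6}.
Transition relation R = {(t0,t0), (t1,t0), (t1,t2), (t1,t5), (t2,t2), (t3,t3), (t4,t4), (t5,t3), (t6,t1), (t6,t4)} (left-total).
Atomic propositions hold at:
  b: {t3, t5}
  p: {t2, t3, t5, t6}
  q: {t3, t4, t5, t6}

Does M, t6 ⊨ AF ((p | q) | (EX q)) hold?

Sat(p | q) = {t2, t3, t4, t5, t6}
Sat(EX q) = {s : some successor in {t3, t4, t5, t6}} = {t1, t3, t4, t5, t6}
Sat((p | q) | (EX q)) = {t1, t2, t3, t4, t5, t6}
AF ((p | q) | (EX q)): least fixpoint, start Z0 = {t1, t2, t3, t4, t5, t6}, add states with every successor in Z. Already a fixed point.
Sat(AF ((p | q) | (EX q))) = {t1, t2, t3, t4, t5, t6}
t6 ∈ Sat(AF ((p | q) | (EX q))) = {t1, t2, t3, t4, t5, t6}, so the formula holds at t6.

Yes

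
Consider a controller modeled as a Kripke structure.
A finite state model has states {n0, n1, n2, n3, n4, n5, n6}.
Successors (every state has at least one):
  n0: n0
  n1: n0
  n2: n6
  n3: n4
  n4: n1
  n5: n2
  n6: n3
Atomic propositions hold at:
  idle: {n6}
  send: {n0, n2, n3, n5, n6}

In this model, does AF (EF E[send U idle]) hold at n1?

E[send U idle]: least fixpoint, start Z0 = Sat(idle) = {n6}, add states in Sat(send) with some successor in Z. Z1 = {n2, n6}; Z2 = {n2, n5, n6}; fixed.
Sat(E[send U idle]) = {n2, n5, n6}
EF E[send U idle]: least fixpoint, start Z0 = {n2, n5, n6}, add states with some successor in Z. Already a fixed point.
Sat(EF E[send U idle]) = {n2, n5, n6}
AF (EF E[send U idle]): least fixpoint, start Z0 = {n2, n5, n6}, add states with every successor in Z. Already a fixed point.
Sat(AF (EF E[send U idle])) = {n2, n5, n6}
n1 ∉ Sat(AF (EF E[send U idle])) = {n2, n5, n6}, so the formula does not hold at n1.

No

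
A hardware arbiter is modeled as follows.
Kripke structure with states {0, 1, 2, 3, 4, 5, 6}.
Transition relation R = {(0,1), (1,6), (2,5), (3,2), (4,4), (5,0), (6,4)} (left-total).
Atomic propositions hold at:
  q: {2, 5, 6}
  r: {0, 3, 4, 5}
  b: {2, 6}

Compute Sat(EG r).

EG r: greatest fixpoint, start Z0 = {0, 3, 4, 5}, keep only states in Sat with some successor in Z. Z1 = {4, 5}; Z2 = {4}; fixed.
Sat(EG r) = {4}

{4}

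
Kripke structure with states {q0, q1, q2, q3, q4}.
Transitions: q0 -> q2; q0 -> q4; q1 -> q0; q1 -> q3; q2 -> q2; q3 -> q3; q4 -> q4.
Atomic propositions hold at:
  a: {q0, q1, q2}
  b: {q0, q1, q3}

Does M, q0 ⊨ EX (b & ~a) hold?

No

Sat(~a) = {q3, q4}
Sat(b & ~a) = {q3}
Sat(EX (b & ~a)) = {s : some successor in {q3}} = {q1, q3}
q0 ∉ Sat(EX (b & ~a)) = {q1, q3}, so the formula does not hold at q0.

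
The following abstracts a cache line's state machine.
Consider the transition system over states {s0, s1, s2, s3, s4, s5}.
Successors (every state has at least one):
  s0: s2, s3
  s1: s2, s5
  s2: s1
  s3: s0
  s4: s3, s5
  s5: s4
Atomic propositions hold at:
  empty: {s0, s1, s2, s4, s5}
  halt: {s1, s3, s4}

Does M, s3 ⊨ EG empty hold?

No

EG empty: greatest fixpoint, start Z0 = {s0, s1, s2, s4, s5}, keep only states in Sat with some successor in Z. Already a fixed point.
Sat(EG empty) = {s0, s1, s2, s4, s5}
s3 ∉ Sat(EG empty) = {s0, s1, s2, s4, s5}, so the formula does not hold at s3.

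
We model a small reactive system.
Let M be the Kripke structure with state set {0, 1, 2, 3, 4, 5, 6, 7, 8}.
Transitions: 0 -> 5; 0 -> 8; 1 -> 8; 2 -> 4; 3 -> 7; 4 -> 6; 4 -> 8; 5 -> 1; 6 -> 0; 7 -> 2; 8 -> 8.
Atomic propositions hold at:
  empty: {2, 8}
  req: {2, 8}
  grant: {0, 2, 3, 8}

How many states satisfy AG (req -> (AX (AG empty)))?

6

AG empty: greatest fixpoint, start Z0 = {2, 8}, keep only states in Sat with every successor in Z. Z1 = {8}; fixed.
Sat(AG empty) = {8}
Sat(AX (AG empty)) = {s : every successor in {8}} = {1, 8}
Sat(req -> (AX (AG empty))) = {0, 1, 3, 4, 5, 6, 7, 8}
AG (req -> (AX (AG empty))): greatest fixpoint, start Z0 = {0, 1, 3, 4, 5, 6, 7, 8}, keep only states in Sat with every successor in Z. Z1 = {0, 1, 3, 4, 5, 6, 8}; Z2 = {0, 1, 4, 5, 6, 8}; fixed.
Sat(AG (req -> (AX (AG empty)))) = {0, 1, 4, 5, 6, 8}
|Sat(AG (req -> (AX (AG empty))))| = |{0, 1, 4, 5, 6, 8}| = 6.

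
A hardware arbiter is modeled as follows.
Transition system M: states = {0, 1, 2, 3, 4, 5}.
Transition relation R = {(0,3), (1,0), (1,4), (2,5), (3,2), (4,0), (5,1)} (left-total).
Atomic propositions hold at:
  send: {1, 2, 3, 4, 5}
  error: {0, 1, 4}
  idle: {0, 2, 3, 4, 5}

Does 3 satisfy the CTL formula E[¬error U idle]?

Sat(¬error) = {2, 3, 5}
E[¬error U idle]: least fixpoint, start Z0 = Sat(idle) = {0, 2, 3, 4, 5}, add states in Sat(¬error) with some successor in Z. Already a fixed point.
Sat(E[¬error U idle]) = {0, 2, 3, 4, 5}
3 ∈ Sat(E[¬error U idle]) = {0, 2, 3, 4, 5}, so the formula holds at 3.

Yes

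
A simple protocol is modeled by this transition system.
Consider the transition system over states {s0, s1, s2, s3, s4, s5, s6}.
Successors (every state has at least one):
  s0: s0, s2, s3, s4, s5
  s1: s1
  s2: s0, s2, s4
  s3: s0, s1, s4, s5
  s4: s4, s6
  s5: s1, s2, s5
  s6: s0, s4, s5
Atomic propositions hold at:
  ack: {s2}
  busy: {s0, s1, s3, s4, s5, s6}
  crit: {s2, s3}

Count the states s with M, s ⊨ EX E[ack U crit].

E[ack U crit]: least fixpoint, start Z0 = Sat(crit) = {s2, s3}, add states in Sat(ack) with some successor in Z. Already a fixed point.
Sat(E[ack U crit]) = {s2, s3}
Sat(EX E[ack U crit]) = {s : some successor in {s2, s3}} = {s0, s2, s5}
|Sat(EX E[ack U crit])| = |{s0, s2, s5}| = 3.

3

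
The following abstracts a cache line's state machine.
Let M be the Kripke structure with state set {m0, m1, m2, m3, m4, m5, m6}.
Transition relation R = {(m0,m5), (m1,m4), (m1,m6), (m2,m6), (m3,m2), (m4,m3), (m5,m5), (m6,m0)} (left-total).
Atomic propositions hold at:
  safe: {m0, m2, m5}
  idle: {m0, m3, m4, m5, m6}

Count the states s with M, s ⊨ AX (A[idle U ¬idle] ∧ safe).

Sat(¬idle) = {m1, m2}
A[idle U ¬idle]: least fixpoint, start Z0 = Sat(¬idle) = {m1, m2}, add states in Sat(idle) with every successor in Z. Z1 = {m1, m2, m3}; Z2 = {m1, m2, m3, m4}; fixed.
Sat(A[idle U ¬idle]) = {m1, m2, m3, m4}
Sat(A[idle U ¬idle] ∧ safe) = {m2}
Sat(AX (A[idle U ¬idle] ∧ safe)) = {s : every successor in {m2}} = {m3}
|Sat(AX (A[idle U ¬idle] ∧ safe))| = |{m3}| = 1.

1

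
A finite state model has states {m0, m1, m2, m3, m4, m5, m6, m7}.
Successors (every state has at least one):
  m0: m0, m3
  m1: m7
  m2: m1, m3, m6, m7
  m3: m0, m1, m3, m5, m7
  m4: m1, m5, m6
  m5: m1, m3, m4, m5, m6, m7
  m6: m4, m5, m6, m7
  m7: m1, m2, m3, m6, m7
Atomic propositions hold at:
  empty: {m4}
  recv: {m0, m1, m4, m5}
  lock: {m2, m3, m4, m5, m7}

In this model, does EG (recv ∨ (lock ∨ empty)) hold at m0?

Yes

Sat(lock ∨ empty) = {m2, m3, m4, m5, m7}
Sat(recv ∨ (lock ∨ empty)) = {m0, m1, m2, m3, m4, m5, m7}
EG (recv ∨ (lock ∨ empty)): greatest fixpoint, start Z0 = {m0, m1, m2, m3, m4, m5, m7}, keep only states in Sat with some successor in Z. Already a fixed point.
Sat(EG (recv ∨ (lock ∨ empty))) = {m0, m1, m2, m3, m4, m5, m7}
m0 ∈ Sat(EG (recv ∨ (lock ∨ empty))) = {m0, m1, m2, m3, m4, m5, m7}, so the formula holds at m0.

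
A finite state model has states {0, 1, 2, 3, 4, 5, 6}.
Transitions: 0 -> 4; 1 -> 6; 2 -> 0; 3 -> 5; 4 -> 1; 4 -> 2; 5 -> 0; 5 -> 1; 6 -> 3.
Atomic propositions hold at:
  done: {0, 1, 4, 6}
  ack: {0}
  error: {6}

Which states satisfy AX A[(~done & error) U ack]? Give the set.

{2}

Sat(~done) = {2, 3, 5}
Sat(~done & error) = ∅
A[(~done & error) U ack]: least fixpoint, start Z0 = Sat(ack) = {0}, add states in Sat(~done & error) with every successor in Z. Already a fixed point.
Sat(A[(~done & error) U ack]) = {0}
Sat(AX A[(~done & error) U ack]) = {s : every successor in {0}} = {2}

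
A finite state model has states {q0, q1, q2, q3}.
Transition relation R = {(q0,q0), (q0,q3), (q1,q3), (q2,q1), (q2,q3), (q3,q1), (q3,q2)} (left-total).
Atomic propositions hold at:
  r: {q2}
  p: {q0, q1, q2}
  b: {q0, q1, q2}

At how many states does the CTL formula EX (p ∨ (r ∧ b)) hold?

3

Sat(r ∧ b) = {q2}
Sat(p ∨ (r ∧ b)) = {q0, q1, q2}
Sat(EX (p ∨ (r ∧ b))) = {s : some successor in {q0, q1, q2}} = {q0, q2, q3}
|Sat(EX (p ∨ (r ∧ b)))| = |{q0, q2, q3}| = 3.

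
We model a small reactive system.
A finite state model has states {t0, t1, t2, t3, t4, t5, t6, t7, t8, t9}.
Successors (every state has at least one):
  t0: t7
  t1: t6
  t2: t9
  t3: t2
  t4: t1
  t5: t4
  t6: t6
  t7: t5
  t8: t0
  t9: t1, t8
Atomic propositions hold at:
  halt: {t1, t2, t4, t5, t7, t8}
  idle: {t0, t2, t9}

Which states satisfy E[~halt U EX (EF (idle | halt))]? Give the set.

Sat(~halt) = {t0, t3, t6, t9}
Sat(idle | halt) = {t0, t1, t2, t4, t5, t7, t8, t9}
EF (idle | halt): least fixpoint, start Z0 = {t0, t1, t2, t4, t5, t7, t8, t9}, add states with some successor in Z. Z1 = {t0, t1, t2, t3, t4, t5, t7, t8, t9}; fixed.
Sat(EF (idle | halt)) = {t0, t1, t2, t3, t4, t5, t7, t8, t9}
Sat(EX (EF (idle | halt))) = {s : some successor in {t0, t1, t2, t3, t4, t5, t7, t8, t9}} = {t0, t2, t3, t4, t5, t7, t8, t9}
E[~halt U EX (EF (idle | halt))]: least fixpoint, start Z0 = Sat(EX (EF (idle | halt))) = {t0, t2, t3, t4, t5, t7, t8, t9}, add states in Sat(~halt) with some successor in Z. Already a fixed point.
Sat(E[~halt U EX (EF (idle | halt))]) = {t0, t2, t3, t4, t5, t7, t8, t9}

{t0, t2, t3, t4, t5, t7, t8, t9}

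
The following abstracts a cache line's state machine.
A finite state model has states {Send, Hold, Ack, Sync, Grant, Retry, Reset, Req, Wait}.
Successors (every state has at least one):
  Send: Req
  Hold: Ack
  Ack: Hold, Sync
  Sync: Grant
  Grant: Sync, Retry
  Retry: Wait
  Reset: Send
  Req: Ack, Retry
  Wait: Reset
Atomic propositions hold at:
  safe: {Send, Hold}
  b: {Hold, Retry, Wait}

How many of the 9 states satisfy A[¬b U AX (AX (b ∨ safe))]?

1

Sat(¬b) = {Send, Ack, Sync, Grant, Reset, Req}
Sat(b ∨ safe) = {Send, Hold, Retry, Wait}
Sat(AX (b ∨ safe)) = {s : every successor in {Send, Hold, Retry, Wait}} = {Retry, Reset}
Sat(AX (AX (b ∨ safe))) = {s : every successor in {Retry, Reset}} = {Wait}
A[¬b U AX (AX (b ∨ safe))]: least fixpoint, start Z0 = Sat(AX (AX (b ∨ safe))) = {Wait}, add states in Sat(¬b) with every successor in Z. Already a fixed point.
Sat(A[¬b U AX (AX (b ∨ safe))]) = {Wait}
|Sat(A[¬b U AX (AX (b ∨ safe))])| = |{Wait}| = 1.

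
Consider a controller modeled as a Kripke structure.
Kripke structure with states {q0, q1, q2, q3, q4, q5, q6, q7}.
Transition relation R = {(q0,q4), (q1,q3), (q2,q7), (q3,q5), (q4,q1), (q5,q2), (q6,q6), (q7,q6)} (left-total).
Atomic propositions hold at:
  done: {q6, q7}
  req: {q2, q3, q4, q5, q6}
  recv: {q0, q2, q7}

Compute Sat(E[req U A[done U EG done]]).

{q2, q3, q5, q6, q7}

EG done: greatest fixpoint, start Z0 = {q6, q7}, keep only states in Sat with some successor in Z. Already a fixed point.
Sat(EG done) = {q6, q7}
A[done U EG done]: least fixpoint, start Z0 = Sat(EG done) = {q6, q7}, add states in Sat(done) with every successor in Z. Already a fixed point.
Sat(A[done U EG done]) = {q6, q7}
E[req U A[done U EG done]]: least fixpoint, start Z0 = Sat(A[done U EG done]) = {q6, q7}, add states in Sat(req) with some successor in Z. Z1 = {q2, q6, q7}; Z2 = {q2, q5, q6, q7}; Z3 = {q2, q3, q5, q6, q7}; fixed.
Sat(E[req U A[done U EG done]]) = {q2, q3, q5, q6, q7}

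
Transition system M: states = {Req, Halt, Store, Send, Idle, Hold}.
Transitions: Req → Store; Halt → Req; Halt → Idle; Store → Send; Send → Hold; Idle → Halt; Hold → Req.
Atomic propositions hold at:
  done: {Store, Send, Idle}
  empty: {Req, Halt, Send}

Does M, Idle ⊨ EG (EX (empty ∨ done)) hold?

Sat(empty ∨ done) = {Req, Halt, Store, Send, Idle}
Sat(EX (empty ∨ done)) = {s : some successor in {Req, Halt, Store, Send, Idle}} = {Req, Halt, Store, Idle, Hold}
EG (EX (empty ∨ done)): greatest fixpoint, start Z0 = {Req, Halt, Store, Idle, Hold}, keep only states in Sat with some successor in Z. Z1 = {Req, Halt, Idle, Hold}; Z2 = {Halt, Idle, Hold}; Z3 = {Halt, Idle}; fixed.
Sat(EG (EX (empty ∨ done))) = {Halt, Idle}
Idle ∈ Sat(EG (EX (empty ∨ done))) = {Halt, Idle}, so the formula holds at Idle.

Yes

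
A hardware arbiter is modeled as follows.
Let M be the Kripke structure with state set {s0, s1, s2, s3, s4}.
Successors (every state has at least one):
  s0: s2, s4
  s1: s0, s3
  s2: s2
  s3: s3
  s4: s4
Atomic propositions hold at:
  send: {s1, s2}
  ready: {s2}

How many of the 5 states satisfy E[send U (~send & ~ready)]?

4

Sat(~send) = {s0, s3, s4}
Sat(~ready) = {s0, s1, s3, s4}
Sat(~send & ~ready) = {s0, s3, s4}
E[send U (~send & ~ready)]: least fixpoint, start Z0 = Sat((~send & ~ready)) = {s0, s3, s4}, add states in Sat(send) with some successor in Z. Z1 = {s0, s1, s3, s4}; fixed.
Sat(E[send U (~send & ~ready)]) = {s0, s1, s3, s4}
|Sat(E[send U (~send & ~ready)])| = |{s0, s1, s3, s4}| = 4.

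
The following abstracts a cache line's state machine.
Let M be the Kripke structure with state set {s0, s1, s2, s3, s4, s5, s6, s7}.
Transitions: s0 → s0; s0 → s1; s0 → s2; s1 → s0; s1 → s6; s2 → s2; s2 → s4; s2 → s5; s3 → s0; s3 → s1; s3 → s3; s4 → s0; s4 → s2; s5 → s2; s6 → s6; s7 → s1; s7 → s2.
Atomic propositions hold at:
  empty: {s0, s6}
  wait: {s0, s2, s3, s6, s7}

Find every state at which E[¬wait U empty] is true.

Sat(¬wait) = {s1, s4, s5}
E[¬wait U empty]: least fixpoint, start Z0 = Sat(empty) = {s0, s6}, add states in Sat(¬wait) with some successor in Z. Z1 = {s0, s1, s4, s6}; fixed.
Sat(E[¬wait U empty]) = {s0, s1, s4, s6}

{s0, s1, s4, s6}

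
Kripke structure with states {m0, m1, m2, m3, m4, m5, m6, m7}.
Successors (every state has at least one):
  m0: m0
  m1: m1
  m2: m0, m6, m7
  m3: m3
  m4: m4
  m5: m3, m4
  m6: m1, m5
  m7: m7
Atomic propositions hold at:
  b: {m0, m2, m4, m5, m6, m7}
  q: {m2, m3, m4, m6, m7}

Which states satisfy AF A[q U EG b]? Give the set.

EG b: greatest fixpoint, start Z0 = {m0, m2, m4, m5, m6, m7}, keep only states in Sat with some successor in Z. Already a fixed point.
Sat(EG b) = {m0, m2, m4, m5, m6, m7}
A[q U EG b]: least fixpoint, start Z0 = Sat(EG b) = {m0, m2, m4, m5, m6, m7}, add states in Sat(q) with every successor in Z. Already a fixed point.
Sat(A[q U EG b]) = {m0, m2, m4, m5, m6, m7}
AF A[q U EG b]: least fixpoint, start Z0 = {m0, m2, m4, m5, m6, m7}, add states with every successor in Z. Already a fixed point.
Sat(AF A[q U EG b]) = {m0, m2, m4, m5, m6, m7}

{m0, m2, m4, m5, m6, m7}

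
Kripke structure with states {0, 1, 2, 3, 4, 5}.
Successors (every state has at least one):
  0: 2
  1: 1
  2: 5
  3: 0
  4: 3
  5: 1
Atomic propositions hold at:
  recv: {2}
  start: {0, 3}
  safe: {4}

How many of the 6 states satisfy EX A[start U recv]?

3

A[start U recv]: least fixpoint, start Z0 = Sat(recv) = {2}, add states in Sat(start) with every successor in Z. Z1 = {0, 2}; Z2 = {0, 2, 3}; fixed.
Sat(A[start U recv]) = {0, 2, 3}
Sat(EX A[start U recv]) = {s : some successor in {0, 2, 3}} = {0, 3, 4}
|Sat(EX A[start U recv])| = |{0, 3, 4}| = 3.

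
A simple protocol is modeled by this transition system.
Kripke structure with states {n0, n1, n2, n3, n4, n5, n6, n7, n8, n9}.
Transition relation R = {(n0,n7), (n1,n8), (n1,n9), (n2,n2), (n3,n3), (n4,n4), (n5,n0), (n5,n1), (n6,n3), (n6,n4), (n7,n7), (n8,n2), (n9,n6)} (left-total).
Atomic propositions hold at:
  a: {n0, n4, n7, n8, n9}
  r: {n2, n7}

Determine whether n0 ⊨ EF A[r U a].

Yes

A[r U a]: least fixpoint, start Z0 = Sat(a) = {n0, n4, n7, n8, n9}, add states in Sat(r) with every successor in Z. Already a fixed point.
Sat(A[r U a]) = {n0, n4, n7, n8, n9}
EF A[r U a]: least fixpoint, start Z0 = {n0, n4, n7, n8, n9}, add states with some successor in Z. Z1 = {n0, n1, n4, n5, n6, n7, n8, n9}; fixed.
Sat(EF A[r U a]) = {n0, n1, n4, n5, n6, n7, n8, n9}
n0 ∈ Sat(EF A[r U a]) = {n0, n1, n4, n5, n6, n7, n8, n9}, so the formula holds at n0.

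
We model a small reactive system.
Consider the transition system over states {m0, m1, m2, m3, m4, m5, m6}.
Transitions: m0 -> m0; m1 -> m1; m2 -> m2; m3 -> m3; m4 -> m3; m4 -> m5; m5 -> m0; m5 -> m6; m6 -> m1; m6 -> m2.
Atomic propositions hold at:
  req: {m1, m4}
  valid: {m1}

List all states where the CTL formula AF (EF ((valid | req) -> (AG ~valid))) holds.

{m0, m2, m3, m4, m5, m6}

Sat(valid | req) = {m1, m4}
Sat(~valid) = {m0, m2, m3, m4, m5, m6}
AG ~valid: greatest fixpoint, start Z0 = {m0, m2, m3, m4, m5, m6}, keep only states in Sat with every successor in Z. Z1 = {m0, m2, m3, m4, m5}; Z2 = {m0, m2, m3, m4}; Z3 = {m0, m2, m3}; fixed.
Sat(AG ~valid) = {m0, m2, m3}
Sat((valid | req) -> (AG ~valid)) = {m0, m2, m3, m5, m6}
EF ((valid | req) -> (AG ~valid)): least fixpoint, start Z0 = {m0, m2, m3, m5, m6}, add states with some successor in Z. Z1 = {m0, m2, m3, m4, m5, m6}; fixed.
Sat(EF ((valid | req) -> (AG ~valid))) = {m0, m2, m3, m4, m5, m6}
AF (EF ((valid | req) -> (AG ~valid))): least fixpoint, start Z0 = {m0, m2, m3, m4, m5, m6}, add states with every successor in Z. Already a fixed point.
Sat(AF (EF ((valid | req) -> (AG ~valid)))) = {m0, m2, m3, m4, m5, m6}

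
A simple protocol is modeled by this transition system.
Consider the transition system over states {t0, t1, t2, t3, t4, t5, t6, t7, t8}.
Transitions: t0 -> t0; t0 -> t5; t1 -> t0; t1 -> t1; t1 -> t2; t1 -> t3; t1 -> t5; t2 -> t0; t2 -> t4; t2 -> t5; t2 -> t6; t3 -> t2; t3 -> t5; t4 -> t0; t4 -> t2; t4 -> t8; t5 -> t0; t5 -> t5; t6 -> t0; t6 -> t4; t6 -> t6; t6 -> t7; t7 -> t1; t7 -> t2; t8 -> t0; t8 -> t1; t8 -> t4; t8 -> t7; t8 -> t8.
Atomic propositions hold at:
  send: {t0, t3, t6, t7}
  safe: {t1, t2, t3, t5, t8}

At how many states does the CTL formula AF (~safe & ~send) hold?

Sat(~safe) = {t0, t4, t6, t7}
Sat(~send) = {t1, t2, t4, t5, t8}
Sat(~safe & ~send) = {t4}
AF (~safe & ~send): least fixpoint, start Z0 = {t4}, add states with every successor in Z. Already a fixed point.
Sat(AF (~safe & ~send)) = {t4}
|Sat(AF (~safe & ~send))| = |{t4}| = 1.

1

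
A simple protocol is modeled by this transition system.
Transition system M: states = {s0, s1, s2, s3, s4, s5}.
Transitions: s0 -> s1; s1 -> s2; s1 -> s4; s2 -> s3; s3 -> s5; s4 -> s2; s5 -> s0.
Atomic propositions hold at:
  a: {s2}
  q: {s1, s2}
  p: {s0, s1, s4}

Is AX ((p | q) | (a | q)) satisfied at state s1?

Yes

Sat(p | q) = {s0, s1, s2, s4}
Sat(a | q) = {s1, s2}
Sat((p | q) | (a | q)) = {s0, s1, s2, s4}
Sat(AX ((p | q) | (a | q))) = {s : every successor in {s0, s1, s2, s4}} = {s0, s1, s4, s5}
s1 ∈ Sat(AX ((p | q) | (a | q))) = {s0, s1, s4, s5}, so the formula holds at s1.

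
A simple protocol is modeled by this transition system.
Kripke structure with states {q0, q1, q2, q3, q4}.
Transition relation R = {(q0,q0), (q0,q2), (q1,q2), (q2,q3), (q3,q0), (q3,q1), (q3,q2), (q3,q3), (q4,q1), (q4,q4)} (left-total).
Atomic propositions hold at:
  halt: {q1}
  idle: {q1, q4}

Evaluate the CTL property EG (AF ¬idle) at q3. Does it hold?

Sat(¬idle) = {q0, q2, q3}
AF ¬idle: least fixpoint, start Z0 = {q0, q2, q3}, add states with every successor in Z. Z1 = {q0, q1, q2, q3}; fixed.
Sat(AF ¬idle) = {q0, q1, q2, q3}
EG (AF ¬idle): greatest fixpoint, start Z0 = {q0, q1, q2, q3}, keep only states in Sat with some successor in Z. Already a fixed point.
Sat(EG (AF ¬idle)) = {q0, q1, q2, q3}
q3 ∈ Sat(EG (AF ¬idle)) = {q0, q1, q2, q3}, so the formula holds at q3.

Yes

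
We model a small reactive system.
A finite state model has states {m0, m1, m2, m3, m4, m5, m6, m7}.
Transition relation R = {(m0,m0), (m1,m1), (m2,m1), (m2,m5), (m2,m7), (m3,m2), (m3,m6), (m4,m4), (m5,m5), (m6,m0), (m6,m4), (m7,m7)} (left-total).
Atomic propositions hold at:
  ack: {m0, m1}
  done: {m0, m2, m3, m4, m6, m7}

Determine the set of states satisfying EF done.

EF done: least fixpoint, start Z0 = {m0, m2, m3, m4, m6, m7}, add states with some successor in Z. Already a fixed point.
Sat(EF done) = {m0, m2, m3, m4, m6, m7}

{m0, m2, m3, m4, m6, m7}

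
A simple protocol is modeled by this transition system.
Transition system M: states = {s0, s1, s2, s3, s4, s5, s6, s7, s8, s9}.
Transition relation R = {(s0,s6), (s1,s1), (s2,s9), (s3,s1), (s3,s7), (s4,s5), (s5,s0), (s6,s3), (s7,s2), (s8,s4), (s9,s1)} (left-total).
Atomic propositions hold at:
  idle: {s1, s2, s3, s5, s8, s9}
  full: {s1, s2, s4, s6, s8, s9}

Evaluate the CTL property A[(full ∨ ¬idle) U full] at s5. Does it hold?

Sat(¬idle) = {s0, s4, s6, s7}
Sat(full ∨ ¬idle) = {s0, s1, s2, s4, s6, s7, s8, s9}
A[(full ∨ ¬idle) U full]: least fixpoint, start Z0 = Sat(full) = {s1, s2, s4, s6, s8, s9}, add states in Sat(full ∨ ¬idle) with every successor in Z. Z1 = {s0, s1, s2, s4, s6, s7, s8, s9}; fixed.
Sat(A[(full ∨ ¬idle) U full]) = {s0, s1, s2, s4, s6, s7, s8, s9}
s5 ∉ Sat(A[(full ∨ ¬idle) U full]) = {s0, s1, s2, s4, s6, s7, s8, s9}, so the formula does not hold at s5.

No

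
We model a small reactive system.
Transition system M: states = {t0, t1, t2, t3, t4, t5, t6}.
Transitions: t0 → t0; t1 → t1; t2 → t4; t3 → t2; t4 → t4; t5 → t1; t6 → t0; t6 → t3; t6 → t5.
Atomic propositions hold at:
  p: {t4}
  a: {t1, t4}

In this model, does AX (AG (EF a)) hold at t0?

No

EF a: least fixpoint, start Z0 = {t1, t4}, add states with some successor in Z. Z1 = {t1, t2, t4, t5}; Z2 = {t1, t2, t3, t4, t5, t6}; fixed.
Sat(EF a) = {t1, t2, t3, t4, t5, t6}
AG (EF a): greatest fixpoint, start Z0 = {t1, t2, t3, t4, t5, t6}, keep only states in Sat with every successor in Z. Z1 = {t1, t2, t3, t4, t5}; fixed.
Sat(AG (EF a)) = {t1, t2, t3, t4, t5}
Sat(AX (AG (EF a))) = {s : every successor in {t1, t2, t3, t4, t5}} = {t1, t2, t3, t4, t5}
t0 ∉ Sat(AX (AG (EF a))) = {t1, t2, t3, t4, t5}, so the formula does not hold at t0.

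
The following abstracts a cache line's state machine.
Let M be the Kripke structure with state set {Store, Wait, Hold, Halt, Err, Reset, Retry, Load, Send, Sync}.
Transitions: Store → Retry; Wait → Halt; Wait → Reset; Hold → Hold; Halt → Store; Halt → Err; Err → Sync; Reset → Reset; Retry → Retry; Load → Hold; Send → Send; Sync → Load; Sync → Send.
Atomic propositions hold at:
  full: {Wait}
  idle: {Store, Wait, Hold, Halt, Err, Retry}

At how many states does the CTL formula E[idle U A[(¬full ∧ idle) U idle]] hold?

6

Sat(¬full) = {Store, Hold, Halt, Err, Reset, Retry, Load, Send, Sync}
Sat(¬full ∧ idle) = {Store, Hold, Halt, Err, Retry}
A[(¬full ∧ idle) U idle]: least fixpoint, start Z0 = Sat(idle) = {Store, Wait, Hold, Halt, Err, Retry}, add states in Sat(¬full ∧ idle) with every successor in Z. Already a fixed point.
Sat(A[(¬full ∧ idle) U idle]) = {Store, Wait, Hold, Halt, Err, Retry}
E[idle U A[(¬full ∧ idle) U idle]]: least fixpoint, start Z0 = Sat(A[(¬full ∧ idle) U idle]) = {Store, Wait, Hold, Halt, Err, Retry}, add states in Sat(idle) with some successor in Z. Already a fixed point.
Sat(E[idle U A[(¬full ∧ idle) U idle]]) = {Store, Wait, Hold, Halt, Err, Retry}
|Sat(E[idle U A[(¬full ∧ idle) U idle]])| = |{Store, Wait, Hold, Halt, Err, Retry}| = 6.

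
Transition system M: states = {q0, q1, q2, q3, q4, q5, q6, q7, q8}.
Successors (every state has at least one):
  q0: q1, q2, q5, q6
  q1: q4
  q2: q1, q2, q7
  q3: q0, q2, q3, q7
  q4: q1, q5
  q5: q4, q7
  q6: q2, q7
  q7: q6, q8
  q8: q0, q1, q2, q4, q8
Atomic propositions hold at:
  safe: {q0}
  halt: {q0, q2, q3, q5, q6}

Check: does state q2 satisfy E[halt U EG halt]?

EG halt: greatest fixpoint, start Z0 = {q0, q2, q3, q5, q6}, keep only states in Sat with some successor in Z. Z1 = {q0, q2, q3, q6}; fixed.
Sat(EG halt) = {q0, q2, q3, q6}
E[halt U EG halt]: least fixpoint, start Z0 = Sat(EG halt) = {q0, q2, q3, q6}, add states in Sat(halt) with some successor in Z. Already a fixed point.
Sat(E[halt U EG halt]) = {q0, q2, q3, q6}
q2 ∈ Sat(E[halt U EG halt]) = {q0, q2, q3, q6}, so the formula holds at q2.

Yes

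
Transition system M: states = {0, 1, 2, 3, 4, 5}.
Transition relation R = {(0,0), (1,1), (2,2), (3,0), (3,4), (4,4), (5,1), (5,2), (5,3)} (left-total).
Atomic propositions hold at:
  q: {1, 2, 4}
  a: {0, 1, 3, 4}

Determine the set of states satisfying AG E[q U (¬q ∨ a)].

{0, 1, 3, 4}

Sat(¬q) = {0, 3, 5}
Sat(¬q ∨ a) = {0, 1, 3, 4, 5}
E[q U (¬q ∨ a)]: least fixpoint, start Z0 = Sat((¬q ∨ a)) = {0, 1, 3, 4, 5}, add states in Sat(q) with some successor in Z. Already a fixed point.
Sat(E[q U (¬q ∨ a)]) = {0, 1, 3, 4, 5}
AG E[q U (¬q ∨ a)]: greatest fixpoint, start Z0 = {0, 1, 3, 4, 5}, keep only states in Sat with every successor in Z. Z1 = {0, 1, 3, 4}; fixed.
Sat(AG E[q U (¬q ∨ a)]) = {0, 1, 3, 4}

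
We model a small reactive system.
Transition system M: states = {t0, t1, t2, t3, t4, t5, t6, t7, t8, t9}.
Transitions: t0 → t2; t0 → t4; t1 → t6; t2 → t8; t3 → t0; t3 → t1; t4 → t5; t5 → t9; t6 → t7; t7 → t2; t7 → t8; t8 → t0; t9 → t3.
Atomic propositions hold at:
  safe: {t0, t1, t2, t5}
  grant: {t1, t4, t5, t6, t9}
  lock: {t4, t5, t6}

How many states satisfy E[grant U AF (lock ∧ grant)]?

4

Sat(lock ∧ grant) = {t4, t5, t6}
AF (lock ∧ grant): least fixpoint, start Z0 = {t4, t5, t6}, add states with every successor in Z. Z1 = {t1, t4, t5, t6}; fixed.
Sat(AF (lock ∧ grant)) = {t1, t4, t5, t6}
E[grant U AF (lock ∧ grant)]: least fixpoint, start Z0 = Sat(AF (lock ∧ grant)) = {t1, t4, t5, t6}, add states in Sat(grant) with some successor in Z. Already a fixed point.
Sat(E[grant U AF (lock ∧ grant)]) = {t1, t4, t5, t6}
|Sat(E[grant U AF (lock ∧ grant)])| = |{t1, t4, t5, t6}| = 4.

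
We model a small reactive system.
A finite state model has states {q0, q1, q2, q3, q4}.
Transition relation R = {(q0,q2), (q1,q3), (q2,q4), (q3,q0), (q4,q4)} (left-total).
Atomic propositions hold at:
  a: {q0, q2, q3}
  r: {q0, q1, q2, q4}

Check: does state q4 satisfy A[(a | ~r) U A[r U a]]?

Sat(~r) = {q3}
Sat(a | ~r) = {q0, q2, q3}
A[r U a]: least fixpoint, start Z0 = Sat(a) = {q0, q2, q3}, add states in Sat(r) with every successor in Z. Z1 = {q0, q1, q2, q3}; fixed.
Sat(A[r U a]) = {q0, q1, q2, q3}
A[(a | ~r) U A[r U a]]: least fixpoint, start Z0 = Sat(A[r U a]) = {q0, q1, q2, q3}, add states in Sat(a | ~r) with every successor in Z. Already a fixed point.
Sat(A[(a | ~r) U A[r U a]]) = {q0, q1, q2, q3}
q4 ∉ Sat(A[(a | ~r) U A[r U a]]) = {q0, q1, q2, q3}, so the formula does not hold at q4.

No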